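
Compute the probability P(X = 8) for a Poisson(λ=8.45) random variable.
0.137894

We have X ~ Poisson(λ=8.45).

For a Poisson distribution, the PMF gives us the probability of each outcome.

Using the PMF formula:
P(X = 8) = 0.137894

Rounded to 4 decimal places: 0.1379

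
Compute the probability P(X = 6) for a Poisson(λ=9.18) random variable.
0.085684

We have X ~ Poisson(λ=9.18).

For a Poisson distribution, the PMF gives us the probability of each outcome.

Using the PMF formula:
P(X = 6) = 0.085684

Rounded to 4 decimal places: 0.0857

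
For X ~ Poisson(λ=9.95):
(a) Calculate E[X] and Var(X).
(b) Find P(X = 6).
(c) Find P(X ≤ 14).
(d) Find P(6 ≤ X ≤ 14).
(a) E[X] = 9.9500, Var(X) = 9.9500
(b) P(X = 6) = 0.064324
(c) P(X ≤ 14) = 0.919119
(d) P(6 ≤ X ≤ 14) = 0.850118

We have X ~ Poisson(λ=9.95).

(a) Moments:
E[X] = 9.9500
Var(X) = 9.9500
σ = √Var(X) = 3.1544

(b) Point probability using PMF:
P(X = 6) = 0.064324

(c) Cumulative probability using CDF:
P(X ≤ 14) = F(14) = 0.919119

(d) Range probability:
P(6 ≤ X ≤ 14) = P(X ≤ 14) - P(X ≤ 5)
                   = F(14) - F(5)
                   = 0.919119 - 0.069001
                   = 0.850118

This means approximately 85.0% of outcomes fall in the interval [6, 14].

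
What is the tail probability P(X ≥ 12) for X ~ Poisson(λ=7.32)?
0.069148

We have X ~ Poisson(λ=7.32).

For discrete distributions, P(X ≥ 12) = 1 - P(X ≤ 11).

P(X ≤ 11) = 0.930852
P(X ≥ 12) = 1 - 0.930852 = 0.069148

So there's approximately a 6.9% chance that X is at least 12.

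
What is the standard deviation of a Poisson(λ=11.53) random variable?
3.3956

We have X ~ Poisson(λ=11.53).

For a Poisson distribution with λ=11.53:
σ = √Var(X) = 3.3956

The standard deviation is the square root of the variance.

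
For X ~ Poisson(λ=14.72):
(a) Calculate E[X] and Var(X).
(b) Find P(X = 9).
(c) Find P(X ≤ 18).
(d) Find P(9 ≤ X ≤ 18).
(a) E[X] = 14.7200, Var(X) = 14.7200
(b) P(X = 9) = 0.036190
(c) P(X ≤ 18) = 0.838680
(d) P(9 ≤ X ≤ 18) = 0.795420

We have X ~ Poisson(λ=14.72).

(a) Moments:
E[X] = 14.7200
Var(X) = 14.7200
σ = √Var(X) = 3.8367

(b) Point probability using PMF:
P(X = 9) = 0.036190

(c) Cumulative probability using CDF:
P(X ≤ 18) = F(18) = 0.838680

(d) Range probability:
P(9 ≤ X ≤ 18) = P(X ≤ 18) - P(X ≤ 8)
                   = F(18) - F(8)
                   = 0.838680 - 0.043260
                   = 0.795420

This means approximately 79.5% of outcomes fall in the interval [9, 18].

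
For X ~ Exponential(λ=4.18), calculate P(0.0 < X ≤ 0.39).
0.804110

We have X ~ Exponential(λ=4.18).

To find P(0.0 < X ≤ 0.39), we use:
P(0.0 < X ≤ 0.39) = P(X ≤ 0.39) - P(X ≤ 0.0)
                 = F(0.39) - F(0.0)
                 = 0.804110 - 0.000000
                 = 0.804110

So there's approximately a 80.4% chance that X falls in this range.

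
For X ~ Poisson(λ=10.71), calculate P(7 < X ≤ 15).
0.759130

We have X ~ Poisson(λ=10.71).

To find P(7 < X ≤ 15), we use:
P(7 < X ≤ 15) = P(X ≤ 15) - P(X ≤ 7)
                 = F(15) - F(7)
                 = 0.922055 - 0.162925
                 = 0.759130

So there's approximately a 75.9% chance that X falls in this range.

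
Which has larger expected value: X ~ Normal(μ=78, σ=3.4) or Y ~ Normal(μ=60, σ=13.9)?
X has larger mean (78.0000 > 60.0000)

Compute the expected value for each distribution:

X ~ Normal(μ=78, σ=3.4):
E[X] = 78.0000

Y ~ Normal(μ=60, σ=13.9):
E[Y] = 60.0000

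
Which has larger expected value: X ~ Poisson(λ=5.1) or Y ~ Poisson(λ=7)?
Y has larger mean (7.0000 > 5.1000)

Compute the expected value for each distribution:

X ~ Poisson(λ=5.1):
E[X] = 5.1000

Y ~ Poisson(λ=7):
E[Y] = 7.0000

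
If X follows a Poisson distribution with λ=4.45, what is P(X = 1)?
0.051970

We have X ~ Poisson(λ=4.45).

For a Poisson distribution, the PMF gives us the probability of each outcome.

Using the PMF formula:
P(X = 1) = 0.051970

Rounded to 4 decimal places: 0.0520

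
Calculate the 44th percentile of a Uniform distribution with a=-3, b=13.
4.0400

We have X ~ Uniform(a=-3, b=13).

We want to find x such that P(X ≤ x) = 0.44.

This is the 44th percentile, which means 44% of values fall below this point.

Using the inverse CDF (quantile function):
x = F⁻¹(0.44) = 4.0400

Verification: P(X ≤ 4.0400) = 0.44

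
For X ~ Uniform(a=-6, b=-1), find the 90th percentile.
-1.5000

We have X ~ Uniform(a=-6, b=-1).

We want to find x such that P(X ≤ x) = 0.9.

This is the 90th percentile, which means 90% of values fall below this point.

Using the inverse CDF (quantile function):
x = F⁻¹(0.9) = -1.5000

Verification: P(X ≤ -1.5000) = 0.9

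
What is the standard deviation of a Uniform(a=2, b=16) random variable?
4.0415

We have X ~ Uniform(a=2, b=16).

For a Uniform distribution with a=2, b=16:
σ = √Var(X) = 4.0415

The standard deviation is the square root of the variance.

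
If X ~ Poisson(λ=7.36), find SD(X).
2.7129

We have X ~ Poisson(λ=7.36).

For a Poisson distribution with λ=7.36:
σ = √Var(X) = 2.7129

The standard deviation is the square root of the variance.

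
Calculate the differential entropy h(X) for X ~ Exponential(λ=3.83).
-0.3429 nats

We have X ~ Exponential(λ=3.83).

The differential entropy measures the uncertainty or information content of the distribution.

For an Exponential distribution with λ=3.83:
h(X) = -0.3429 nats

(In bits, this would be -0.4946 bits.)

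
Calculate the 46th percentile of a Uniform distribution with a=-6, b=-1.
-3.7000

We have X ~ Uniform(a=-6, b=-1).

We want to find x such that P(X ≤ x) = 0.46.

This is the 46th percentile, which means 46% of values fall below this point.

Using the inverse CDF (quantile function):
x = F⁻¹(0.46) = -3.7000

Verification: P(X ≤ -3.7000) = 0.46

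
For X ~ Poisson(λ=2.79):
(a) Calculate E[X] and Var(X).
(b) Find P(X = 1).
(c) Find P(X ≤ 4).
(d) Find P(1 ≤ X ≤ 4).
(a) E[X] = 2.7900, Var(X) = 2.7900
(b) P(X = 1) = 0.171365
(c) P(X ≤ 4) = 0.849230
(d) P(1 ≤ X ≤ 4) = 0.787809

We have X ~ Poisson(λ=2.79).

(a) Moments:
E[X] = 2.7900
Var(X) = 2.7900
σ = √Var(X) = 1.6703

(b) Point probability using PMF:
P(X = 1) = 0.171365

(c) Cumulative probability using CDF:
P(X ≤ 4) = F(4) = 0.849230

(d) Range probability:
P(1 ≤ X ≤ 4) = P(X ≤ 4) - P(X ≤ 0)
                   = F(4) - F(0)
                   = 0.849230 - 0.061421
                   = 0.787809

This means approximately 78.8% of outcomes fall in the interval [1, 4].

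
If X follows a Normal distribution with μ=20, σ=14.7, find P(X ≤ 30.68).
0.766243

We have X ~ Normal(μ=20, σ=14.7).

The CDF gives us P(X ≤ k).

Using the CDF:
P(X ≤ 30.68) = 0.766243

This means there's approximately a 76.6% chance that X is at most 30.68.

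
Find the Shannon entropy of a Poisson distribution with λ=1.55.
1.5584 nats

We have X ~ Poisson(λ=1.55).

The Shannon entropy measures the uncertainty or information content of the distribution.

For a Poisson distribution with λ=1.55:
H(X) = 1.5584 nats

(In bits, this would be 2.2483 bits.)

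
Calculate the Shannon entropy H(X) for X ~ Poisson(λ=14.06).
2.7344 nats

We have X ~ Poisson(λ=14.06).

The Shannon entropy measures the uncertainty or information content of the distribution.

For a Poisson distribution with λ=14.06:
H(X) = 2.7344 nats

(In bits, this would be 3.9450 bits.)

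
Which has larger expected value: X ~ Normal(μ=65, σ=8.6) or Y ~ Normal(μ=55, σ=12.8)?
X has larger mean (65.0000 > 55.0000)

Compute the expected value for each distribution:

X ~ Normal(μ=65, σ=8.6):
E[X] = 65.0000

Y ~ Normal(μ=55, σ=12.8):
E[Y] = 55.0000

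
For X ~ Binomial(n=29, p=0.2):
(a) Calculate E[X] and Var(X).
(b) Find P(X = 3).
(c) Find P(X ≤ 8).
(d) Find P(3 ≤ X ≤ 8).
(a) E[X] = 5.8000, Var(X) = 4.6400
(b) P(X = 3) = 0.088348
(c) P(X ≤ 8) = 0.891618
(d) P(3 ≤ X ≤ 8) = 0.839586

We have X ~ Binomial(n=29, p=0.2).

(a) Moments:
E[X] = 5.8000
Var(X) = 4.6400
σ = √Var(X) = 2.1541

(b) Point probability using PMF:
P(X = 3) = 0.088348

(c) Cumulative probability using CDF:
P(X ≤ 8) = F(8) = 0.891618

(d) Range probability:
P(3 ≤ X ≤ 8) = P(X ≤ 8) - P(X ≤ 2)
                   = F(8) - F(2)
                   = 0.891618 - 0.052032
                   = 0.839586

This means approximately 84.0% of outcomes fall in the interval [3, 8].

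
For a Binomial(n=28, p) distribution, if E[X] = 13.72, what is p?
p = 0.49

For a Binomial(n, p) distribution:
E[X] = n × p

Given n = 28 and E[X] = 13.72:
13.72 = 28 × p
p = 13.72 / 28 = 0.49

Verification: Binomial(28, 0.49) has E[X] = 13.72 ✓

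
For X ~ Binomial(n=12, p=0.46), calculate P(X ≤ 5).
0.498605

We have X ~ Binomial(n=12, p=0.46).

The CDF gives us P(X ≤ k).

Using the CDF:
P(X ≤ 5) = 0.498605

This means there's approximately a 49.9% chance that X is at most 5.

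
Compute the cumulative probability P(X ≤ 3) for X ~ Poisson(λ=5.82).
0.168003

We have X ~ Poisson(λ=5.82).

The CDF gives us P(X ≤ k).

Using the CDF:
P(X ≤ 3) = 0.168003

This means there's approximately a 16.8% chance that X is at most 3.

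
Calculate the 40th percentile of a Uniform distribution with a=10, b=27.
16.8000

We have X ~ Uniform(a=10, b=27).

We want to find x such that P(X ≤ x) = 0.4.

This is the 40th percentile, which means 40% of values fall below this point.

Using the inverse CDF (quantile function):
x = F⁻¹(0.4) = 16.8000

Verification: P(X ≤ 16.8000) = 0.4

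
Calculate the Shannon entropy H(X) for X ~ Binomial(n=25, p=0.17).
2.0363 nats

We have X ~ Binomial(n=25, p=0.17).

The Shannon entropy measures the uncertainty or information content of the distribution.

For a Binomial distribution with n=25, p=0.17:
H(X) = 2.0363 nats

(In bits, this would be 2.9378 bits.)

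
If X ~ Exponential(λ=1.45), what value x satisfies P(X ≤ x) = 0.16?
0.1202

We have X ~ Exponential(λ=1.45).

We want to find x such that P(X ≤ x) = 0.16.

This is the 16th percentile, which means 16% of values fall below this point.

Using the inverse CDF (quantile function):
x = F⁻¹(0.16) = 0.1202

Verification: P(X ≤ 0.1202) = 0.16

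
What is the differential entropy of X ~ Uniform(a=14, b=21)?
1.9459 nats

We have X ~ Uniform(a=14, b=21).

The differential entropy measures the uncertainty or information content of the distribution.

For a Uniform distribution with a=14, b=21:
h(X) = 1.9459 nats

(In bits, this would be 2.8074 bits.)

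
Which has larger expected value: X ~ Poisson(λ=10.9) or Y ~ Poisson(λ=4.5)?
X has larger mean (10.9000 > 4.5000)

Compute the expected value for each distribution:

X ~ Poisson(λ=10.9):
E[X] = 10.9000

Y ~ Poisson(λ=4.5):
E[Y] = 4.5000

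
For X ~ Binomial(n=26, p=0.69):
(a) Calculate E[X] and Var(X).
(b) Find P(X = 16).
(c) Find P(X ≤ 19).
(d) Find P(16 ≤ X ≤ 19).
(a) E[X] = 17.9400, Var(X) = 5.5614
(b) P(X = 16) = 0.114931
(c) P(X ≤ 19) = 0.740361
(d) P(16 ≤ X ≤ 19) = 0.589829

We have X ~ Binomial(n=26, p=0.69).

(a) Moments:
E[X] = 17.9400
Var(X) = 5.5614
σ = √Var(X) = 2.3583

(b) Point probability using PMF:
P(X = 16) = 0.114931

(c) Cumulative probability using CDF:
P(X ≤ 19) = F(19) = 0.740361

(d) Range probability:
P(16 ≤ X ≤ 19) = P(X ≤ 19) - P(X ≤ 15)
                   = F(19) - F(15)
                   = 0.740361 - 0.150532
                   = 0.589829

This means approximately 59.0% of outcomes fall in the interval [16, 19].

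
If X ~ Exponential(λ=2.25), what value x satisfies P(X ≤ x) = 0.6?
0.4072

We have X ~ Exponential(λ=2.25).

We want to find x such that P(X ≤ x) = 0.6.

This is the 60th percentile, which means 60% of values fall below this point.

Using the inverse CDF (quantile function):
x = F⁻¹(0.6) = 0.4072

Verification: P(X ≤ 0.4072) = 0.6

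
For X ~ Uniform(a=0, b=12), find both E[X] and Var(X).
E[X] = 6.0000, Var(X) = 12.0000

We have X ~ Uniform(a=0, b=12).

For a Uniform distribution with a=0, b=12:

Expected value:
E[X] = 6.0000

Variance:
Var(X) = 12.0000

Standard deviation:
σ = √Var(X) = 3.4641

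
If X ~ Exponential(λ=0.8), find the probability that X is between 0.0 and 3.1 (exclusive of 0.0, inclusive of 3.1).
0.916257

We have X ~ Exponential(λ=0.8).

To find P(0.0 < X ≤ 3.1), we use:
P(0.0 < X ≤ 3.1) = P(X ≤ 3.1) - P(X ≤ 0.0)
                 = F(3.1) - F(0.0)
                 = 0.916257 - 0.000000
                 = 0.916257

So there's approximately a 91.6% chance that X falls in this range.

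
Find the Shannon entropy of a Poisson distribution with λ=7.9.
2.4410 nats

We have X ~ Poisson(λ=7.9).

The Shannon entropy measures the uncertainty or information content of the distribution.

For a Poisson distribution with λ=7.9:
H(X) = 2.4410 nats

(In bits, this would be 3.5216 bits.)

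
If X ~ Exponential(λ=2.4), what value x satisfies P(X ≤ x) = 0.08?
0.0347

We have X ~ Exponential(λ=2.4).

We want to find x such that P(X ≤ x) = 0.08.

This is the 8th percentile, which means 8% of values fall below this point.

Using the inverse CDF (quantile function):
x = F⁻¹(0.08) = 0.0347

Verification: P(X ≤ 0.0347) = 0.08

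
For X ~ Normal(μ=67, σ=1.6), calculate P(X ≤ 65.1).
0.117515

We have X ~ Normal(μ=67, σ=1.6).

The CDF gives us P(X ≤ k).

Using the CDF:
P(X ≤ 65.1) = 0.117515

This means there's approximately a 11.8% chance that X is at most 65.1.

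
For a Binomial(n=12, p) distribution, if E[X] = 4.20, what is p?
p = 0.35

For a Binomial(n, p) distribution:
E[X] = n × p

Given n = 12 and E[X] = 4.20:
4.20 = 12 × p
p = 4.20 / 12 = 0.35

Verification: Binomial(12, 0.35) has E[X] = 4.20 ✓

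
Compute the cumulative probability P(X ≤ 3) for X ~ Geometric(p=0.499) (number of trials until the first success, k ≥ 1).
0.874248

We have X ~ Geometric(p=0.499) (number of trials until the first success, k ≥ 1).

The CDF gives us P(X ≤ k).

Using the CDF:
P(X ≤ 3) = 0.874248

This means there's approximately a 87.4% chance that X is at most 3.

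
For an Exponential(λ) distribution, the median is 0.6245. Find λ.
λ = 1.1099

For X ~ Exponential(λ), the CDF is F(x) = 1 - e^(-λx).
The median m satisfies F(m) = 0.5:
1 - e^(-λm) = 0.5
e^(-λm) = 0.5
λm = ln(2)
m = ln(2) / λ

Given m = 0.6245:
λ = ln(2) / 0.6245 = 0.693147 / 0.6245 = 1.1099

Verification: ln(2) / 1.1099 = 0.6245 ✓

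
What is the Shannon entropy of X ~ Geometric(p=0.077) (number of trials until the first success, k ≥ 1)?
3.5244 nats

We have X ~ Geometric(p=0.077) (number of trials until the first success, k ≥ 1).

The Shannon entropy measures the uncertainty or information content of the distribution.

For a Geometric distribution with p=0.077 (number of trials until the first success, k ≥ 1):
H(X) = 3.5244 nats

(In bits, this would be 5.0847 bits.)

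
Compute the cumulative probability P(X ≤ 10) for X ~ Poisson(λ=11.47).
0.405124

We have X ~ Poisson(λ=11.47).

The CDF gives us P(X ≤ k).

Using the CDF:
P(X ≤ 10) = 0.405124

This means there's approximately a 40.5% chance that X is at most 10.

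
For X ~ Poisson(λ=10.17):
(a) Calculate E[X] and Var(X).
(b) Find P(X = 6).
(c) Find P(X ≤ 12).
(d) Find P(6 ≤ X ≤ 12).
(a) E[X] = 10.1700, Var(X) = 10.1700
(b) P(X = 6) = 0.058860
(c) P(X ≤ 12) = 0.775176
(d) P(6 ≤ X ≤ 12) = 0.714255

We have X ~ Poisson(λ=10.17).

(a) Moments:
E[X] = 10.1700
Var(X) = 10.1700
σ = √Var(X) = 3.1890

(b) Point probability using PMF:
P(X = 6) = 0.058860

(c) Cumulative probability using CDF:
P(X ≤ 12) = F(12) = 0.775176

(d) Range probability:
P(6 ≤ X ≤ 12) = P(X ≤ 12) - P(X ≤ 5)
                   = F(12) - F(5)
                   = 0.775176 - 0.060922
                   = 0.714255

This means approximately 71.4% of outcomes fall in the interval [6, 12].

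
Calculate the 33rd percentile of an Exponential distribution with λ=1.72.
0.2328

We have X ~ Exponential(λ=1.72).

We want to find x such that P(X ≤ x) = 0.33.

This is the 33rd percentile, which means 33% of values fall below this point.

Using the inverse CDF (quantile function):
x = F⁻¹(0.33) = 0.2328

Verification: P(X ≤ 0.2328) = 0.33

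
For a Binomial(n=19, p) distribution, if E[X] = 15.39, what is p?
p = 0.81

For a Binomial(n, p) distribution:
E[X] = n × p

Given n = 19 and E[X] = 15.39:
15.39 = 19 × p
p = 15.39 / 19 = 0.81

Verification: Binomial(19, 0.81) has E[X] = 15.39 ✓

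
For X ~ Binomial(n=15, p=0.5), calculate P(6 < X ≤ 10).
0.637146

We have X ~ Binomial(n=15, p=0.5).

To find P(6 < X ≤ 10), we use:
P(6 < X ≤ 10) = P(X ≤ 10) - P(X ≤ 6)
                 = F(10) - F(6)
                 = 0.940765 - 0.303619
                 = 0.637146

So there's approximately a 63.7% chance that X falls in this range.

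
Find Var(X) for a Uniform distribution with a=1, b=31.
75.0000

We have X ~ Uniform(a=1, b=31).

For a Uniform distribution with a=1, b=31:
Var(X) = 75.0000

The variance measures the spread of the distribution around the mean.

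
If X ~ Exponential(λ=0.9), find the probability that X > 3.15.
0.058719

We have X ~ Exponential(λ=0.9).

P(X > 3.15) = 1 - P(X ≤ 3.15)
                = 1 - F(3.15)
                = 1 - 0.941281
                = 0.058719

So there's approximately a 5.9% chance that X exceeds 3.15.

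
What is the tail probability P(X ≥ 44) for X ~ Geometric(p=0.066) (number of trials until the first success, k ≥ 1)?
0.053078

We have X ~ Geometric(p=0.066) (number of trials until the first success, k ≥ 1).

For discrete distributions, P(X ≥ 44) = 1 - P(X ≤ 43).

P(X ≤ 43) = 0.946922
P(X ≥ 44) = 1 - 0.946922 = 0.053078

So there's approximately a 5.3% chance that X is at least 44.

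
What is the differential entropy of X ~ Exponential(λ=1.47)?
0.6147 nats

We have X ~ Exponential(λ=1.47).

The differential entropy measures the uncertainty or information content of the distribution.

For an Exponential distribution with λ=1.47:
h(X) = 0.6147 nats

(In bits, this would be 0.8869 bits.)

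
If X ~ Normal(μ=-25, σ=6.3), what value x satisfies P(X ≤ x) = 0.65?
-22.5725

We have X ~ Normal(μ=-25, σ=6.3).

We want to find x such that P(X ≤ x) = 0.65.

This is the 65th percentile, which means 65% of values fall below this point.

Using the inverse CDF (quantile function):
x = F⁻¹(0.65) = -22.5725

Verification: P(X ≤ -22.5725) = 0.65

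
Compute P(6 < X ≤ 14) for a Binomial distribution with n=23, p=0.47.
0.904713

We have X ~ Binomial(n=23, p=0.47).

To find P(6 < X ≤ 14), we use:
P(6 < X ≤ 14) = P(X ≤ 14) - P(X ≤ 6)
                 = F(14) - F(6)
                 = 0.938627 - 0.033914
                 = 0.904713

So there's approximately a 90.5% chance that X falls in this range.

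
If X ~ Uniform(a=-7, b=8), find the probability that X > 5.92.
0.138667

We have X ~ Uniform(a=-7, b=8).

P(X > 5.92) = 1 - P(X ≤ 5.92)
                = 1 - F(5.92)
                = 1 - 0.861333
                = 0.138667

So there's approximately a 13.9% chance that X exceeds 5.92.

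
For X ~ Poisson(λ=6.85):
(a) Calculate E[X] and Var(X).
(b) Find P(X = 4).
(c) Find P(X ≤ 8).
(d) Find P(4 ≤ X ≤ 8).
(a) E[X] = 6.8500, Var(X) = 6.8500
(b) P(X = 4) = 0.097193
(c) P(X ≤ 8) = 0.748428
(d) P(4 ≤ X ≤ 8) = 0.658500

We have X ~ Poisson(λ=6.85).

(a) Moments:
E[X] = 6.8500
Var(X) = 6.8500
σ = √Var(X) = 2.6173

(b) Point probability using PMF:
P(X = 4) = 0.097193

(c) Cumulative probability using CDF:
P(X ≤ 8) = F(8) = 0.748428

(d) Range probability:
P(4 ≤ X ≤ 8) = P(X ≤ 8) - P(X ≤ 3)
                   = F(8) - F(3)
                   = 0.748428 - 0.089928
                   = 0.658500

This means approximately 65.9% of outcomes fall in the interval [4, 8].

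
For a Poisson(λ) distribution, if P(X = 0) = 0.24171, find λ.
λ = 1.4200

For a Poisson(λ) distribution, the PMF at 0 is:
P(X = 0) = λ^0 e^(-λ) / 0! = e^(-λ)

Given P(X = 0) = 0.24171:
e^(-λ) = 0.24171
-λ = ln(0.24171)
λ = -ln(0.24171) = 1.4200

Verification: e^(-1.4200) = 0.24171 ✓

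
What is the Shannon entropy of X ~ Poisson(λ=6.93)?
2.3737 nats

We have X ~ Poisson(λ=6.93).

The Shannon entropy measures the uncertainty or information content of the distribution.

For a Poisson distribution with λ=6.93:
H(X) = 2.3737 nats

(In bits, this would be 3.4245 bits.)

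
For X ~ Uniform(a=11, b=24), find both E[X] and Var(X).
E[X] = 17.5000, Var(X) = 14.0833

We have X ~ Uniform(a=11, b=24).

For a Uniform distribution with a=11, b=24:

Expected value:
E[X] = 17.5000

Variance:
Var(X) = 14.0833

Standard deviation:
σ = √Var(X) = 3.7528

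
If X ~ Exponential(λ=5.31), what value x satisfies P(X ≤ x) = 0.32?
0.0726

We have X ~ Exponential(λ=5.31).

We want to find x such that P(X ≤ x) = 0.32.

This is the 32nd percentile, which means 32% of values fall below this point.

Using the inverse CDF (quantile function):
x = F⁻¹(0.32) = 0.0726

Verification: P(X ≤ 0.0726) = 0.32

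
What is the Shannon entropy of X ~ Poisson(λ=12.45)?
2.6728 nats

We have X ~ Poisson(λ=12.45).

The Shannon entropy measures the uncertainty or information content of the distribution.

For a Poisson distribution with λ=12.45:
H(X) = 2.6728 nats

(In bits, this would be 3.8560 bits.)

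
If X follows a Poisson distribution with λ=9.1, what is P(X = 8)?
0.130236

We have X ~ Poisson(λ=9.1).

For a Poisson distribution, the PMF gives us the probability of each outcome.

Using the PMF formula:
P(X = 8) = 0.130236

Rounded to 4 decimal places: 0.1302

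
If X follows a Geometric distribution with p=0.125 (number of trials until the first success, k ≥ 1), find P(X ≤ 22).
0.947012

We have X ~ Geometric(p=0.125) (number of trials until the first success, k ≥ 1).

The CDF gives us P(X ≤ k).

Using the CDF:
P(X ≤ 22) = 0.947012

This means there's approximately a 94.7% chance that X is at most 22.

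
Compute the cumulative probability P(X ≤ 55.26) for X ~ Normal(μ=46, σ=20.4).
0.675057

We have X ~ Normal(μ=46, σ=20.4).

The CDF gives us P(X ≤ k).

Using the CDF:
P(X ≤ 55.26) = 0.675057

This means there's approximately a 67.5% chance that X is at most 55.26.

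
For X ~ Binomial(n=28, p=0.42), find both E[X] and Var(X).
E[X] = 11.7600, Var(X) = 6.8208

We have X ~ Binomial(n=28, p=0.42).

For a Binomial distribution with n=28, p=0.42:

Expected value:
E[X] = 11.7600

Variance:
Var(X) = 6.8208

Standard deviation:
σ = √Var(X) = 2.6117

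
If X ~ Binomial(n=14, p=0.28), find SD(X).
1.6800

We have X ~ Binomial(n=14, p=0.28).

For a Binomial distribution with n=14, p=0.28:
σ = √Var(X) = 1.6800

The standard deviation is the square root of the variance.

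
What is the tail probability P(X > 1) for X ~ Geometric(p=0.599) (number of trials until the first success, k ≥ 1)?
0.401000

We have X ~ Geometric(p=0.599) (number of trials until the first success, k ≥ 1).

P(X > 1) = 1 - P(X ≤ 1)
                = 1 - F(1)
                = 1 - 0.599000
                = 0.401000

So there's approximately a 40.1% chance that X exceeds 1.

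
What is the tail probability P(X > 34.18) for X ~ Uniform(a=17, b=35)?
0.045556

We have X ~ Uniform(a=17, b=35).

P(X > 34.18) = 1 - P(X ≤ 34.18)
                = 1 - F(34.18)
                = 1 - 0.954444
                = 0.045556

So there's approximately a 4.6% chance that X exceeds 34.18.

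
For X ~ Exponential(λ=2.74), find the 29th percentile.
0.1250

We have X ~ Exponential(λ=2.74).

We want to find x such that P(X ≤ x) = 0.29.

This is the 29th percentile, which means 29% of values fall below this point.

Using the inverse CDF (quantile function):
x = F⁻¹(0.29) = 0.1250

Verification: P(X ≤ 0.1250) = 0.29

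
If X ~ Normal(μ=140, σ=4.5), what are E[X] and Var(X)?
E[X] = 140.0000, Var(X) = 20.2500

We have X ~ Normal(μ=140, σ=4.5).

For a Normal distribution with μ=140, σ=4.5:

Expected value:
E[X] = 140.0000

Variance:
Var(X) = 20.2500

Standard deviation:
σ = √Var(X) = 4.5000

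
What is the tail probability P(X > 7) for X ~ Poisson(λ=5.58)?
0.200497

We have X ~ Poisson(λ=5.58).

P(X > 7) = 1 - P(X ≤ 7)
                = 1 - F(7)
                = 1 - 0.799503
                = 0.200497

So there's approximately a 20.0% chance that X exceeds 7.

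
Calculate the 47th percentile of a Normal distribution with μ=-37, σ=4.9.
-37.3688

We have X ~ Normal(μ=-37, σ=4.9).

We want to find x such that P(X ≤ x) = 0.47.

This is the 47th percentile, which means 47% of values fall below this point.

Using the inverse CDF (quantile function):
x = F⁻¹(0.47) = -37.3688

Verification: P(X ≤ -37.3688) = 0.47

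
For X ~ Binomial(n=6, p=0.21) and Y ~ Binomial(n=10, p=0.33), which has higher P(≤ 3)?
X has higher probability (P(X ≤ 3) = 0.9798 > P(Y ≤ 3) = 0.5684)

Compute P(≤ 3) for each distribution:

X ~ Binomial(n=6, p=0.21):
P(X ≤ 3) = 0.9798

Y ~ Binomial(n=10, p=0.33):
P(Y ≤ 3) = 0.5684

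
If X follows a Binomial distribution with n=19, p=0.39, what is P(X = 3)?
0.021125

We have X ~ Binomial(n=19, p=0.39).

For a Binomial distribution, the PMF gives us the probability of each outcome.

Using the PMF formula:
P(X = 3) = 0.021125

Rounded to 4 decimal places: 0.0211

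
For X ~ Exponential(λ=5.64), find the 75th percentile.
0.2458

We have X ~ Exponential(λ=5.64).

We want to find x such that P(X ≤ x) = 0.75.

This is the 75th percentile, which means 75% of values fall below this point.

Using the inverse CDF (quantile function):
x = F⁻¹(0.75) = 0.2458

Verification: P(X ≤ 0.2458) = 0.75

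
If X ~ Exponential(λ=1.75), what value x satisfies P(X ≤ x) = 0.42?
0.3113

We have X ~ Exponential(λ=1.75).

We want to find x such that P(X ≤ x) = 0.42.

This is the 42nd percentile, which means 42% of values fall below this point.

Using the inverse CDF (quantile function):
x = F⁻¹(0.42) = 0.3113

Verification: P(X ≤ 0.3113) = 0.42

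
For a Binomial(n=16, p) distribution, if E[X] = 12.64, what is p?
p = 0.79

For a Binomial(n, p) distribution:
E[X] = n × p

Given n = 16 and E[X] = 12.64:
12.64 = 16 × p
p = 12.64 / 16 = 0.79

Verification: Binomial(16, 0.79) has E[X] = 12.64 ✓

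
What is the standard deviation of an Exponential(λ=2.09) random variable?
0.4785

We have X ~ Exponential(λ=2.09).

For an Exponential distribution with λ=2.09:
σ = √Var(X) = 0.4785

The standard deviation is the square root of the variance.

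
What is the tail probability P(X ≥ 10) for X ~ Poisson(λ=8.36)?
0.328927

We have X ~ Poisson(λ=8.36).

For discrete distributions, P(X ≥ 10) = 1 - P(X ≤ 9).

P(X ≤ 9) = 0.671073
P(X ≥ 10) = 1 - 0.671073 = 0.328927

So there's approximately a 32.9% chance that X is at least 10.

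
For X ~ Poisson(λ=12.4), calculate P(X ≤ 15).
0.814047

We have X ~ Poisson(λ=12.4).

The CDF gives us P(X ≤ k).

Using the CDF:
P(X ≤ 15) = 0.814047

This means there's approximately a 81.4% chance that X is at most 15.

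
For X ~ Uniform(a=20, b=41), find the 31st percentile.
26.5100

We have X ~ Uniform(a=20, b=41).

We want to find x such that P(X ≤ x) = 0.31.

This is the 31st percentile, which means 31% of values fall below this point.

Using the inverse CDF (quantile function):
x = F⁻¹(0.31) = 26.5100

Verification: P(X ≤ 26.5100) = 0.31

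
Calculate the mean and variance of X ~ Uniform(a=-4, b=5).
E[X] = 0.5000, Var(X) = 6.7500

We have X ~ Uniform(a=-4, b=5).

For a Uniform distribution with a=-4, b=5:

Expected value:
E[X] = 0.5000

Variance:
Var(X) = 6.7500

Standard deviation:
σ = √Var(X) = 2.5981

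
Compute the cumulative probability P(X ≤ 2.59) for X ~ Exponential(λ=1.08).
0.939019

We have X ~ Exponential(λ=1.08).

The CDF gives us P(X ≤ k).

Using the CDF:
P(X ≤ 2.59) = 0.939019

This means there's approximately a 93.9% chance that X is at most 2.59.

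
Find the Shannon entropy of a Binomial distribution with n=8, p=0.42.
1.7488 nats

We have X ~ Binomial(n=8, p=0.42).

The Shannon entropy measures the uncertainty or information content of the distribution.

For a Binomial distribution with n=8, p=0.42:
H(X) = 1.7488 nats

(In bits, this would be 2.5230 bits.)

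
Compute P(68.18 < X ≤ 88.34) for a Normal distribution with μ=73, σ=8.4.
0.683041

We have X ~ Normal(μ=73, σ=8.4).

To find P(68.18 < X ≤ 88.34), we use:
P(68.18 < X ≤ 88.34) = P(X ≤ 88.34) - P(X ≤ 68.18)
                 = F(88.34) - F(68.18)
                 = 0.966089 - 0.283048
                 = 0.683041

So there's approximately a 68.3% chance that X falls in this range.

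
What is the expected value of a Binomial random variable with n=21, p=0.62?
13.0200

We have X ~ Binomial(n=21, p=0.62).

For a Binomial distribution with n=21, p=0.62:
E[X] = 13.0200

This is the expected (average) value of X.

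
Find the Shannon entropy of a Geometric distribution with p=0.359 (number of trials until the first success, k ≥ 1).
1.8185 nats

We have X ~ Geometric(p=0.359) (number of trials until the first success, k ≥ 1).

The Shannon entropy measures the uncertainty or information content of the distribution.

For a Geometric distribution with p=0.359 (number of trials until the first success, k ≥ 1):
H(X) = 1.8185 nats

(In bits, this would be 2.6235 bits.)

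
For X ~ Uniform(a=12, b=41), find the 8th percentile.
14.3200

We have X ~ Uniform(a=12, b=41).

We want to find x such that P(X ≤ x) = 0.08.

This is the 8th percentile, which means 8% of values fall below this point.

Using the inverse CDF (quantile function):
x = F⁻¹(0.08) = 14.3200

Verification: P(X ≤ 14.3200) = 0.08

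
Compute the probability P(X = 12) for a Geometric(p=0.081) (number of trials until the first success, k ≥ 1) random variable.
0.031986

We have X ~ Geometric(p=0.081) (number of trials until the first success, k ≥ 1).

For a Geometric distribution, the PMF gives us the probability of each outcome.

Using the PMF formula:
P(X = 12) = 0.031986

Rounded to 4 decimal places: 0.0320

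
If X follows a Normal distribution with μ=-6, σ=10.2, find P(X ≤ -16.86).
0.143505

We have X ~ Normal(μ=-6, σ=10.2).

The CDF gives us P(X ≤ k).

Using the CDF:
P(X ≤ -16.86) = 0.143505

This means there's approximately a 14.4% chance that X is at most -16.86.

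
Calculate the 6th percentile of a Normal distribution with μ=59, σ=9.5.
44.2297

We have X ~ Normal(μ=59, σ=9.5).

We want to find x such that P(X ≤ x) = 0.06.

This is the 6th percentile, which means 6% of values fall below this point.

Using the inverse CDF (quantile function):
x = F⁻¹(0.06) = 44.2297

Verification: P(X ≤ 44.2297) = 0.06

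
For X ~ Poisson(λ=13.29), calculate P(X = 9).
0.060282

We have X ~ Poisson(λ=13.29).

For a Poisson distribution, the PMF gives us the probability of each outcome.

Using the PMF formula:
P(X = 9) = 0.060282

Rounded to 4 decimal places: 0.0603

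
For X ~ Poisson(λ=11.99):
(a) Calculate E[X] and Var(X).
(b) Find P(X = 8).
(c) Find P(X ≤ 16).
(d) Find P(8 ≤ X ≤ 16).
(a) E[X] = 11.9900, Var(X) = 11.9900
(b) P(X = 8) = 0.065742
(c) P(X ≤ 16) = 0.899251
(d) P(8 ≤ X ≤ 16) = 0.809309

We have X ~ Poisson(λ=11.99).

(a) Moments:
E[X] = 11.9900
Var(X) = 11.9900
σ = √Var(X) = 3.4627

(b) Point probability using PMF:
P(X = 8) = 0.065742

(c) Cumulative probability using CDF:
P(X ≤ 16) = F(16) = 0.899251

(d) Range probability:
P(8 ≤ X ≤ 16) = P(X ≤ 16) - P(X ≤ 7)
                   = F(16) - F(7)
                   = 0.899251 - 0.089942
                   = 0.809309

This means approximately 80.9% of outcomes fall in the interval [8, 16].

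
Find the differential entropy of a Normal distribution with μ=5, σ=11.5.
3.8613 nats

We have X ~ Normal(μ=5, σ=11.5).

The differential entropy measures the uncertainty or information content of the distribution.

For a Normal distribution with μ=5, σ=11.5:
h(X) = 3.8613 nats

(In bits, this would be 5.5707 bits.)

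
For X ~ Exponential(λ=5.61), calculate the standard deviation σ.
0.1783

We have X ~ Exponential(λ=5.61).

For an Exponential distribution with λ=5.61:
σ = √Var(X) = 0.1783

The standard deviation is the square root of the variance.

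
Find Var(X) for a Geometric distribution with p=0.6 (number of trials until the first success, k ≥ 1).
1.1111

We have X ~ Geometric(p=0.6) (number of trials until the first success, k ≥ 1).

For a Geometric distribution with p=0.6 (number of trials until the first success, k ≥ 1):
Var(X) = 1.1111

The variance measures the spread of the distribution around the mean.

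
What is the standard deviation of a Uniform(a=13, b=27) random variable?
4.0415

We have X ~ Uniform(a=13, b=27).

For a Uniform distribution with a=13, b=27:
σ = √Var(X) = 4.0415

The standard deviation is the square root of the variance.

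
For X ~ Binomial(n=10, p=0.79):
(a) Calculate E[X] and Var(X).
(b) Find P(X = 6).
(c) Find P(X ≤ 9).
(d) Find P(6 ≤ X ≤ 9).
(a) E[X] = 7.9000, Var(X) = 1.6590
(b) P(X = 6) = 0.099279
(c) P(X ≤ 9) = 0.905317
(d) P(6 ≤ X ≤ 9) = 0.865455

We have X ~ Binomial(n=10, p=0.79).

(a) Moments:
E[X] = 7.9000
Var(X) = 1.6590
σ = √Var(X) = 1.2880

(b) Point probability using PMF:
P(X = 6) = 0.099279

(c) Cumulative probability using CDF:
P(X ≤ 9) = F(9) = 0.905317

(d) Range probability:
P(6 ≤ X ≤ 9) = P(X ≤ 9) - P(X ≤ 5)
                   = F(9) - F(5)
                   = 0.905317 - 0.039862
                   = 0.865455

This means approximately 86.5% of outcomes fall in the interval [6, 9].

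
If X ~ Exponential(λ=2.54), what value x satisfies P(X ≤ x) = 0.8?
0.6336

We have X ~ Exponential(λ=2.54).

We want to find x such that P(X ≤ x) = 0.8.

This is the 80th percentile, which means 80% of values fall below this point.

Using the inverse CDF (quantile function):
x = F⁻¹(0.8) = 0.6336

Verification: P(X ≤ 0.6336) = 0.8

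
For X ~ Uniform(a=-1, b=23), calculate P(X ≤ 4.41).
0.225417

We have X ~ Uniform(a=-1, b=23).

The CDF gives us P(X ≤ k).

Using the CDF:
P(X ≤ 4.41) = 0.225417

This means there's approximately a 22.5% chance that X is at most 4.41.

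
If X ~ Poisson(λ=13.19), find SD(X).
3.6318

We have X ~ Poisson(λ=13.19).

For a Poisson distribution with λ=13.19:
σ = √Var(X) = 3.6318

The standard deviation is the square root of the variance.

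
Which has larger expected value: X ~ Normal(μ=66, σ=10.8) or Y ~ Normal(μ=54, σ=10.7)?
X has larger mean (66.0000 > 54.0000)

Compute the expected value for each distribution:

X ~ Normal(μ=66, σ=10.8):
E[X] = 66.0000

Y ~ Normal(μ=54, σ=10.7):
E[Y] = 54.0000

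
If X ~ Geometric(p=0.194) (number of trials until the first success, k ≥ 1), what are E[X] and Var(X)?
E[X] = 5.1546, Var(X) = 21.4157

We have X ~ Geometric(p=0.194) (number of trials until the first success, k ≥ 1).

For a Geometric distribution with p=0.194 (number of trials until the first success, k ≥ 1):

Expected value:
E[X] = 5.1546

Variance:
Var(X) = 21.4157

Standard deviation:
σ = √Var(X) = 4.6277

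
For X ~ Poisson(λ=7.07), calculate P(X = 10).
0.073109

We have X ~ Poisson(λ=7.07).

For a Poisson distribution, the PMF gives us the probability of each outcome.

Using the PMF formula:
P(X = 10) = 0.073109

Rounded to 4 decimal places: 0.0731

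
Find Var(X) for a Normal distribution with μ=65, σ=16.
256.0000

We have X ~ Normal(μ=65, σ=16).

For a Normal distribution with μ=65, σ=16:
Var(X) = 256.0000

The variance measures the spread of the distribution around the mean.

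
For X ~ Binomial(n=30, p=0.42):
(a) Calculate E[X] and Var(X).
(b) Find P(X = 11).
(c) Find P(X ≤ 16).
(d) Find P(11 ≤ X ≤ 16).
(a) E[X] = 12.6000, Var(X) = 7.3080
(b) P(X = 11) = 0.125396
(c) P(X ≤ 16) = 0.924565
(d) P(11 ≤ X ≤ 16) = 0.704456

We have X ~ Binomial(n=30, p=0.42).

(a) Moments:
E[X] = 12.6000
Var(X) = 7.3080
σ = √Var(X) = 2.7033

(b) Point probability using PMF:
P(X = 11) = 0.125396

(c) Cumulative probability using CDF:
P(X ≤ 16) = F(16) = 0.924565

(d) Range probability:
P(11 ≤ X ≤ 16) = P(X ≤ 16) - P(X ≤ 10)
                   = F(16) - F(10)
                   = 0.924565 - 0.220109
                   = 0.704456

This means approximately 70.4% of outcomes fall in the interval [11, 16].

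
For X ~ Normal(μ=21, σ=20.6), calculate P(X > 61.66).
0.024203

We have X ~ Normal(μ=21, σ=20.6).

P(X > 61.66) = 1 - P(X ≤ 61.66)
                = 1 - F(61.66)
                = 1 - 0.975797
                = 0.024203

So there's approximately a 2.4% chance that X exceeds 61.66.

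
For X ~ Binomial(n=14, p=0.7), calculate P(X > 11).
0.160836

We have X ~ Binomial(n=14, p=0.7).

P(X > 11) = 1 - P(X ≤ 11)
                = 1 - F(11)
                = 1 - 0.839164
                = 0.160836

So there's approximately a 16.1% chance that X exceeds 11.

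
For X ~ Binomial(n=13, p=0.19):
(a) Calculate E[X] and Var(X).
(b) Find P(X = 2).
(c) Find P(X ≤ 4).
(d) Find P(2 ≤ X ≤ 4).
(a) E[X] = 2.4700, Var(X) = 2.0007
(b) P(X = 2) = 0.277292
(c) P(X ≤ 4) = 0.917277
(d) P(2 ≤ X ≤ 4) = 0.655643

We have X ~ Binomial(n=13, p=0.19).

(a) Moments:
E[X] = 2.4700
Var(X) = 2.0007
σ = √Var(X) = 1.4145

(b) Point probability using PMF:
P(X = 2) = 0.277292

(c) Cumulative probability using CDF:
P(X ≤ 4) = F(4) = 0.917277

(d) Range probability:
P(2 ≤ X ≤ 4) = P(X ≤ 4) - P(X ≤ 1)
                   = F(4) - F(1)
                   = 0.917277 - 0.261634
                   = 0.655643

This means approximately 65.6% of outcomes fall in the interval [2, 4].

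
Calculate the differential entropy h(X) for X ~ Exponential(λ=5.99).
-0.7901 nats

We have X ~ Exponential(λ=5.99).

The differential entropy measures the uncertainty or information content of the distribution.

For an Exponential distribution with λ=5.99:
h(X) = -0.7901 nats

(In bits, this would be -1.1399 bits.)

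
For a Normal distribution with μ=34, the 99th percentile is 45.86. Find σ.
σ = 5.0981

For X ~ Normal(μ, σ), the p-th percentile satisfies x = μ + z_p × σ,
where z_p = Φ⁻¹(p) is the standard normal quantile.

Step 1: z_{0.99} = Φ⁻¹(0.99) = 2.3263

Step 2: Solve for σ:
45.86 = 34 + 2.3263 × σ
σ = (45.86 - 34) / 2.3263
σ = 11.86 / 2.3263
σ = 5.0981

Verification: μ + z × σ = 34 + 2.3263 × 5.0981 = 45.86 ✓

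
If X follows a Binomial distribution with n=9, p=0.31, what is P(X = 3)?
0.270059

We have X ~ Binomial(n=9, p=0.31).

For a Binomial distribution, the PMF gives us the probability of each outcome.

Using the PMF formula:
P(X = 3) = 0.270059

Rounded to 4 decimal places: 0.2701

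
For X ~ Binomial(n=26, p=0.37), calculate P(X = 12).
0.098642

We have X ~ Binomial(n=26, p=0.37).

For a Binomial distribution, the PMF gives us the probability of each outcome.

Using the PMF formula:
P(X = 12) = 0.098642

Rounded to 4 decimal places: 0.0986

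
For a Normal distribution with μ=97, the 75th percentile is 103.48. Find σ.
σ = 9.6073

For X ~ Normal(μ, σ), the p-th percentile satisfies x = μ + z_p × σ,
where z_p = Φ⁻¹(p) is the standard normal quantile.

Step 1: z_{0.75} = Φ⁻¹(0.75) = 0.6745

Step 2: Solve for σ:
103.48 = 97 + 0.6745 × σ
σ = (103.48 - 97) / 0.6745
σ = 6.48 / 0.6745
σ = 9.6073

Verification: μ + z × σ = 97 + 0.6745 × 9.6073 = 103.48 ✓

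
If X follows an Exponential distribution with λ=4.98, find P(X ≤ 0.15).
0.526214

We have X ~ Exponential(λ=4.98).

The CDF gives us P(X ≤ k).

Using the CDF:
P(X ≤ 0.15) = 0.526214

This means there's approximately a 52.6% chance that X is at most 0.15.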